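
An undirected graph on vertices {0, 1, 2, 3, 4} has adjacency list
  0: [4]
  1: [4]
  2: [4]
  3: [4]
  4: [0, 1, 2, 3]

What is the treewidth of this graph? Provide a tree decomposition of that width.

Treewidth 1.
One such decomposition:
Bags: B1 = {1, 4}  B2 = {3, 4}  B3 = {0, 4}  B4 = {2, 4}
Tree: B1–B2, B2–B3, B2–B4

The largest bag has 2 vertices, giving width 1; this decomposition certifies tw(G) ≤ 1. G has an edge, so its treewidth is at least 1. Therefore the treewidth is 1.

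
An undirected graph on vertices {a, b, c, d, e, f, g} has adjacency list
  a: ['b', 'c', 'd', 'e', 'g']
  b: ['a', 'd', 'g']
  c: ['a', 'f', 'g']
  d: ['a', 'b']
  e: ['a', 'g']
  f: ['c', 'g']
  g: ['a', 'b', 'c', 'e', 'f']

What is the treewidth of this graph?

A width-2 tree decomposition is:
Bags: B1 = {a, b, g}  B2 = {a, e, g}  B3 = {a, c, g}  B4 = {c, f, g}  B5 = {a, b, d}
Tree: B1–B2, B1–B3, B3–B4, B1–B5
Every bag has size at most 3, so the width is 3 − 1 = 2 and tw(G) ≤ 2. On the other hand G contains the 3-clique {a, b, d}. A clique must lie in a single bag of any decomposition, so no decomposition can have width below 2. Hence tw(G) = 2 exactly.

2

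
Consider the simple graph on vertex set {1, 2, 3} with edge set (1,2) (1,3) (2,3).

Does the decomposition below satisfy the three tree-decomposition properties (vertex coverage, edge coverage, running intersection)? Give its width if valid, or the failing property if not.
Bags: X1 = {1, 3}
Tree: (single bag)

A tree decomposition must satisfy three properties: every vertex lies in some bag; for every edge, both endpoints lie together in some bag; and for every vertex, the bags containing it form a connected subtree. Here vertex 2 appears in no bag, so the decomposition is invalid.

No — vertex 2 appears in no bag.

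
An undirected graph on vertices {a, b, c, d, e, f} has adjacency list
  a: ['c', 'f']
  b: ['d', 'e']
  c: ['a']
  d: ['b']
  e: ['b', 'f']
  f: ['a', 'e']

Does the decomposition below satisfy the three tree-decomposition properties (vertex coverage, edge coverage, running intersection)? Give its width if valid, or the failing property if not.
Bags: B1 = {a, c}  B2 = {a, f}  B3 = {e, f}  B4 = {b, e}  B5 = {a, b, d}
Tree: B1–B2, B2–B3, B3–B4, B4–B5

A tree decomposition must satisfy three properties: every vertex lies in some bag; for every edge, both endpoints lie together in some bag; and for every vertex, the bags containing it form a connected subtree. Here bags containing vertex a are not connected in the tree, so the decomposition is invalid.

No — bags containing vertex a are not connected in the tree.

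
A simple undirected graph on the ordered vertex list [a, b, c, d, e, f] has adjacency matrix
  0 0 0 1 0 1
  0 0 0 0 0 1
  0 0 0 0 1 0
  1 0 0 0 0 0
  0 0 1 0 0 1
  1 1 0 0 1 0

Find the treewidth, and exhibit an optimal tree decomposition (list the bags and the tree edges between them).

The largest bag has 2 vertices, giving width 1; this decomposition certifies tw(G) ≤ 1. Since G has at least one edge (e.g. f–a), it is not an edgeless graph, so tw(G) ≥ 1. The upper and lower bounds meet at 1, so that is the treewidth.

Treewidth 1.
Bags: B1 = {a, f}  B2 = {a, d}  B3 = {b, f}  B4 = {e, f}  B5 = {c, e}
Tree: B1–B2, B1–B3, B3–B4, B4–B5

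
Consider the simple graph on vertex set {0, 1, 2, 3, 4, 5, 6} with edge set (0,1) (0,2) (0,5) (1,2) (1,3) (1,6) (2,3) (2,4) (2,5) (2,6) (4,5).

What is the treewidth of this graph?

2

A width-2 tree decomposition is:
Bags: B1 = {0, 1, 2}  B2 = {0, 2, 5}  B3 = {2, 4, 5}  B4 = {1, 2, 6}  B5 = {1, 2, 3}
Tree: B1–B2, B2–B3, B1–B4, B4–B5
Every bag has size at most 3, so the width is 3 − 1 = 2 and tw(G) ≤ 2. For the lower bound, the 3 vertices {0, 1, 2} are pairwise adjacent, and any tree decomposition puts a clique entirely inside one bag — forcing width ≥ 2. Hence tw(G) = 2 exactly.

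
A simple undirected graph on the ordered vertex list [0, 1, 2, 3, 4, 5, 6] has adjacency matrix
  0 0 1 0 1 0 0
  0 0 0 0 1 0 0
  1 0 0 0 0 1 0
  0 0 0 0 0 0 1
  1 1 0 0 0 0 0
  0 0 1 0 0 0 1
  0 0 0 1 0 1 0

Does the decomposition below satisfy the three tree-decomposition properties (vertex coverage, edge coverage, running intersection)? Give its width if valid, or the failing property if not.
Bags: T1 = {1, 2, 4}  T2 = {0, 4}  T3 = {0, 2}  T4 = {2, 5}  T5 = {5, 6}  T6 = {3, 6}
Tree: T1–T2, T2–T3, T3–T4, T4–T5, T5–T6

A tree decomposition must satisfy three properties: every vertex lies in some bag; for every edge, both endpoints lie together in some bag; and for every vertex, the bags containing it form a connected subtree. Here bags containing vertex 2 are not connected in the tree, so the decomposition is invalid.

No — bags containing vertex 2 are not connected in the tree.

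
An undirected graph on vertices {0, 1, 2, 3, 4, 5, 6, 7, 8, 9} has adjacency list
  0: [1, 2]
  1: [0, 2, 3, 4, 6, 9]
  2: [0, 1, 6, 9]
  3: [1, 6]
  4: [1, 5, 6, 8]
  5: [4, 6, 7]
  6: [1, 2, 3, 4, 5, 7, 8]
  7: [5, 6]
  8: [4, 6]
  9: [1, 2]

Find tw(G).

2

A width-2 tree decomposition is:
Bags: B1 = {0, 1, 2}  B2 = {1, 2, 6}  B3 = {1, 4, 6}  B4 = {4, 5, 6}  B5 = {1, 3, 6}  B6 = {5, 6, 7}  B7 = {1, 2, 9}  B8 = {4, 6, 8}
Tree: B1–B2, B2–B3, B3–B4, B2–B5, B4–B6, B2–B7, B3–B8
The largest bag has 3 vertices, giving width 2; this decomposition certifies tw(G) ≤ 2. On the other hand G contains the 3-clique {0, 1, 2}. A clique must lie in a single bag of any decomposition, so no decomposition can have width below 2. The upper and lower bounds meet at 2, so that is the treewidth.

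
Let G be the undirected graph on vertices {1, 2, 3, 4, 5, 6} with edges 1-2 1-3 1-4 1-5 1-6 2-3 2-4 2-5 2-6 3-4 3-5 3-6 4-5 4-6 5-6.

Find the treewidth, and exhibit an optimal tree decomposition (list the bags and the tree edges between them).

Treewidth 5.
One such decomposition:
Bags: B1 = {1, 2, 3, 4, 5, 6}
Tree: (single bag)

With just one bag of size 6, the width is 6 − 1 = 5, so tw(G) ≤ 5. For the lower bound, the 6 vertices {1, 2, 3, 4, 5, 6} are pairwise adjacent, and any tree decomposition puts a clique entirely inside one bag — forcing width ≥ 5. Combining the bounds, tw(G) = 5.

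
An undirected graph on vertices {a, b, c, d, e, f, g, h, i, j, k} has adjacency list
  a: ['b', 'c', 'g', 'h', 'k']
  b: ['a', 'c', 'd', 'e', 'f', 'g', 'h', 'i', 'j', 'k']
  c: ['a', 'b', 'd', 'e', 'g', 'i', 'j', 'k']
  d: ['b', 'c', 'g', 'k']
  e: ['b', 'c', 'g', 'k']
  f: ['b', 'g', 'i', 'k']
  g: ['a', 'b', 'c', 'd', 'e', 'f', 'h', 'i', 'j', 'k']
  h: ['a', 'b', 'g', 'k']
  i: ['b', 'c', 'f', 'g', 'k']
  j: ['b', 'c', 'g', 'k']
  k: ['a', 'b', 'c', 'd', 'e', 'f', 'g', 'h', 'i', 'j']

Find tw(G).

A width-4 tree decomposition is:
Bags: B1 = {a, b, c, g, k}  B2 = {b, c, d, g, k}  B3 = {a, b, g, h, k}  B4 = {b, c, g, i, k}  B5 = {b, f, g, i, k}  B6 = {b, c, g, j, k}  B7 = {b, c, e, g, k}
Tree: B1–B2, B1–B3, B2–B4, B4–B5, B2–B6, B2–B7
Each bag holds 5 vertices, so the decomposition has width 4, which upper-bounds the treewidth. For the lower bound, the 5 vertices {a, b, g, h, k} are pairwise adjacent, and any tree decomposition puts a clique entirely inside one bag — forcing width ≥ 4. Therefore the treewidth is 4.

4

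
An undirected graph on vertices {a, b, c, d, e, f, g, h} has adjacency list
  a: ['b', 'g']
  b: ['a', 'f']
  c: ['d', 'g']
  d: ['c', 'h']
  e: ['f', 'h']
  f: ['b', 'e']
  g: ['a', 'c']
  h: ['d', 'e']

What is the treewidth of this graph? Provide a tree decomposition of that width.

The largest bag has 3 vertices, giving width 2; this decomposition certifies tw(G) ≤ 2. For the lower bound, G contains the cycle e–h–d–c–g–a–b–f–e, so G is not a forest; only forests have treewidth ≤ 1, hence tw(G) ≥ 2. Therefore the treewidth is 2.

Treewidth 2.
One such decomposition:
Bags: B1 = {d, e, h}  B2 = {c, d, e}  B3 = {c, e, g}  B4 = {a, e, g}  B5 = {a, b, e}  B6 = {b, e, f}
Tree: B1–B2, B2–B3, B3–B4, B4–B5, B5–B6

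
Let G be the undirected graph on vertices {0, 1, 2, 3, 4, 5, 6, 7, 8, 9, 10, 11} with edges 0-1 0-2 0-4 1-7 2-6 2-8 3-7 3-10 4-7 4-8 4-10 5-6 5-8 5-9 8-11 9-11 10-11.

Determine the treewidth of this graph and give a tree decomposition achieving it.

Treewidth 3.
One optimal decomposition is:
Bags: B1 = {5, 6, 9, 11}  B2 = {5, 6, 8, 11}  B3 = {2, 6, 8, 11}  B4 = {2, 8, 10, 11}  B5 = {2, 4, 8, 10}  B6 = {0, 2, 4, 10}  B7 = {0, 3, 4, 10}  B8 = {0, 3, 4, 7}  B9 = {0, 1, 3, 7}
Tree: B1–B2, B2–B3, B3–B4, B4–B5, B5–B6, B6–B7, B7–B8, B8–B9

The largest bag has 4 vertices, giving width 3; this decomposition certifies tw(G) ≤ 3. For the lower bound: the 4 vertex sets {5,6,9}, {11}, {8}, {0,2,4,10} are disjoint, each induces a connected subgraph, and every pair is joined by at least one edge of G. Contracting each set to a single vertex therefore yields K_{4} as a minor, and since treewidth is minor-monotone, tw(G) ≥ tw(K_{4}) = 3. Hence tw(G) = 3 exactly.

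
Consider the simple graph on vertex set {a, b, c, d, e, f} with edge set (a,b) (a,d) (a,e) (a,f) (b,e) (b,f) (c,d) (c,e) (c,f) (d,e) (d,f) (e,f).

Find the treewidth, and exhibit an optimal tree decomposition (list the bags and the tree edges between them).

The largest bag has 4 vertices, giving width 3; this decomposition certifies tw(G) ≤ 3. Conversely, {c, d, e, f} is a clique of size 4, and the vertices of any clique must share a bag in every tree decomposition; so some bag has ≥ 4 vertices and tw(G) ≥ 3. The upper and lower bounds meet at 3, so that is the treewidth.

Treewidth 3.
Bags: B1 = {a, d, e, f}  B2 = {c, d, e, f}  B3 = {a, b, e, f}
Tree: B1–B2, B1–B3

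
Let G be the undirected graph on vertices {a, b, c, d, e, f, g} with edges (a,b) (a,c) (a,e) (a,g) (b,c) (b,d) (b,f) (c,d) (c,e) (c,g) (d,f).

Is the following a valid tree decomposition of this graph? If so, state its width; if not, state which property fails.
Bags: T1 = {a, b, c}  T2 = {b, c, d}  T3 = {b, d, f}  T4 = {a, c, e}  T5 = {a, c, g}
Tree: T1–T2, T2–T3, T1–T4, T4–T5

Yes; width 2.

Checking the three conditions: (i) the bags cover all of {a, b, c, d, e, f, g}; (ii) for each edge, some bag contains both endpoints; (iii) the bags containing any fixed vertex form a subtree. All hold, so the decomposition is valid with width 3 − 1 = 2.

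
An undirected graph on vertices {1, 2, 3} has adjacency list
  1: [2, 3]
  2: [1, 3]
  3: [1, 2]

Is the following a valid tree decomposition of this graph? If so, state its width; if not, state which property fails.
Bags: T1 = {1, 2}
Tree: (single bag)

No — vertex 3 appears in no bag.

A tree decomposition must satisfy three properties: every vertex lies in some bag; for every edge, both endpoints lie together in some bag; and for every vertex, the bags containing it form a connected subtree. Here vertex 3 appears in no bag, so the decomposition is invalid.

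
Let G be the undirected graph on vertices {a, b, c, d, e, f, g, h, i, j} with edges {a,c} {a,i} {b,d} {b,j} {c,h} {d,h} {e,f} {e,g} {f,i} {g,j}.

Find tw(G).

2

A width-2 tree decomposition is:
Bags: B1 = {b, g, j}  B2 = {b, d, g}  B3 = {d, g, h}  B4 = {c, g, h}  B5 = {a, c, g}  B6 = {a, g, i}  B7 = {f, g, i}  B8 = {e, f, g}
Tree: B1–B2, B2–B3, B3–B4, B4–B5, B5–B6, B6–B7, B7–B8
Every bag has size at most 3, so the width is 3 − 1 = 2 and tw(G) ≤ 2. The edges g–j–b–d–h–c–a–i–f–e–g form a cycle, so G is not a tree and its treewidth is at least 2. Hence tw(G) = 2 exactly.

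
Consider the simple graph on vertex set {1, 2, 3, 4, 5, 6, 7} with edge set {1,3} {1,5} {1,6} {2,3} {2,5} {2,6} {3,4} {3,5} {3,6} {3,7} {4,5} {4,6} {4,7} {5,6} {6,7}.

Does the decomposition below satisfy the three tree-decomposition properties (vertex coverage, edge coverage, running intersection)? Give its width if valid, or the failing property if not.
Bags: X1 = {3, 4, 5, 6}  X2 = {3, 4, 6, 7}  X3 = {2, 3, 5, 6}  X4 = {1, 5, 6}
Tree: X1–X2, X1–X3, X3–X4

A tree decomposition must satisfy three properties: every vertex lies in some bag; for every edge, both endpoints lie together in some bag; and for every vertex, the bags containing it form a connected subtree. Here edge (3,1) lies in no bag, so the decomposition is invalid.

No — edge (3,1) lies in no bag.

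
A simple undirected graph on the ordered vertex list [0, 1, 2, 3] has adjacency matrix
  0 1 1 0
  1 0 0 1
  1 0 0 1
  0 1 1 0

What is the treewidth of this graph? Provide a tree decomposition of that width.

Treewidth 2.
Bags: B1 = {0, 1, 3}  B2 = {0, 2, 3}
Tree: B1–B2

Each bag holds 3 vertices, so the decomposition has width 2, which upper-bounds the treewidth. Since 3–1–0–2–3 is a cycle in G, G is not acyclic. Forests are exactly the graphs of treewidth ≤ 1, so tw(G) ≥ 2. The upper and lower bounds meet at 2, so that is the treewidth.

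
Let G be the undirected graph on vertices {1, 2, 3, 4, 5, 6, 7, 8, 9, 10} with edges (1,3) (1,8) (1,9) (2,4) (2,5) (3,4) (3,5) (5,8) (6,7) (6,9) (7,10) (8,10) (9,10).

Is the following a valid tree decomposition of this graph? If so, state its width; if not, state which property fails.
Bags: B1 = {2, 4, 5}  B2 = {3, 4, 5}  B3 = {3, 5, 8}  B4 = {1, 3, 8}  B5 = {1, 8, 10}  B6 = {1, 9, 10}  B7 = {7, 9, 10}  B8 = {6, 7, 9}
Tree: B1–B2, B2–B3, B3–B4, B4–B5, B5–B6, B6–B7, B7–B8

Checking the three conditions: (i) the bags cover all of {1, 2, 3, 4, 5, 6, 7, 8, 9, 10}; (ii) for each edge, some bag contains both endpoints; (iii) the bags containing any fixed vertex form a subtree. All hold, so the decomposition is valid with width 3 − 1 = 2.

Yes; width 2.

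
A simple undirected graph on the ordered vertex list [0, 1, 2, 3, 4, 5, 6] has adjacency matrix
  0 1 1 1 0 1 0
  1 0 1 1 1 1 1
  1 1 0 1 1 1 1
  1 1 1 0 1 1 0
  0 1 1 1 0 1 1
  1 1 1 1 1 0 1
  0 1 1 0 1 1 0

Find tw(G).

A width-4 tree decomposition is:
Bags: B1 = {0, 1, 2, 3, 5}  B2 = {1, 2, 3, 4, 5}  B3 = {1, 2, 4, 5, 6}
Tree: B1–B2, B2–B3
The largest bag has 5 vertices, giving width 4; this decomposition certifies tw(G) ≤ 4. For the lower bound, the 5 vertices {0, 1, 2, 3, 5} are pairwise adjacent, and any tree decomposition puts a clique entirely inside one bag — forcing width ≥ 4. Hence tw(G) = 4 exactly.

4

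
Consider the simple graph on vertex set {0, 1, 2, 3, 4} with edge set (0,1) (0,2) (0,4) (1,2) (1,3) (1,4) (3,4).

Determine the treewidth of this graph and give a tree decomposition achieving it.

The largest bag has 3 vertices, giving width 2; this decomposition certifies tw(G) ≤ 2. On the other hand G contains the 3-clique {0, 1, 2}. A clique must lie in a single bag of any decomposition, so no decomposition can have width below 2. Hence tw(G) = 2 exactly.

Treewidth 2.
Bags: B1 = {1, 3, 4}  B2 = {0, 1, 4}  B3 = {0, 1, 2}
Tree: B1–B2, B2–B3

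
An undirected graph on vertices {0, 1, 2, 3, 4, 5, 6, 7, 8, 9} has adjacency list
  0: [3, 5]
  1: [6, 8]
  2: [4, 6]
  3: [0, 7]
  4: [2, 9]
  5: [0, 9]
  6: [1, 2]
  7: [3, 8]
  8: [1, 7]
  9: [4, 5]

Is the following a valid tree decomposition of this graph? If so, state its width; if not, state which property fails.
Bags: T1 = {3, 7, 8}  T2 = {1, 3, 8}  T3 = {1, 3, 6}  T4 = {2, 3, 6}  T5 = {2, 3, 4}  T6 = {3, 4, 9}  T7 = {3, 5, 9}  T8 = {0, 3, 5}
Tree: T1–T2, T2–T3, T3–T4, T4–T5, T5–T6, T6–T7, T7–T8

Yes; width 2.

Every vertex of G appears in some bag (union = {0, 1, 2, 3, 4, 5, 6, 7, 8, 9}); every edge is covered by a bag; and for each vertex v the set of bags containing v is connected in the bag tree. The decomposition is therefore valid. The largest bag has 3 vertices, so the width is 2.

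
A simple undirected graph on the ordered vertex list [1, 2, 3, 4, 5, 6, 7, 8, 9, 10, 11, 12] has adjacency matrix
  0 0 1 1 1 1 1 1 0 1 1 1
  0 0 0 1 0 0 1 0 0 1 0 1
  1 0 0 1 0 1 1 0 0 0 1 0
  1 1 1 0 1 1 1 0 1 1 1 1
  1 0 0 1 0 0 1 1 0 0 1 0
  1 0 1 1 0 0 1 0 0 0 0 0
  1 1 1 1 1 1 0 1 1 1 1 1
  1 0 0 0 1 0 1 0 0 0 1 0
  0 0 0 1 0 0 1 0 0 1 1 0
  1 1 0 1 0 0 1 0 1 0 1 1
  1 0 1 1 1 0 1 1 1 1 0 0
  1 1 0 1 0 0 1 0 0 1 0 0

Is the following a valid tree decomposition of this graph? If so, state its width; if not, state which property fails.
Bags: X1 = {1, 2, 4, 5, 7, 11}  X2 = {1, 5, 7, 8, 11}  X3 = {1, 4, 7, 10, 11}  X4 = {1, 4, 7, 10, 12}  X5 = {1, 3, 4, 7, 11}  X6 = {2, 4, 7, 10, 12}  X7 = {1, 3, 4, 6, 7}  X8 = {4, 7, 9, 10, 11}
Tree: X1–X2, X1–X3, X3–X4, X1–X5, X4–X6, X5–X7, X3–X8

A tree decomposition must satisfy three properties: every vertex lies in some bag; for every edge, both endpoints lie together in some bag; and for every vertex, the bags containing it form a connected subtree. Here bags containing vertex 2 are not connected in the tree, so the decomposition is invalid.

No — bags containing vertex 2 are not connected in the tree.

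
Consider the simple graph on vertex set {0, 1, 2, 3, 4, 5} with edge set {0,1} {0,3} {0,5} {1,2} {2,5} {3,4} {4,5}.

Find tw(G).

2

A width-2 tree decomposition is:
Bags: B1 = {1, 2, 5}  B2 = {0, 1, 5}  B3 = {0, 4, 5}  B4 = {0, 3, 4}
Tree: B1–B2, B2–B3, B3–B4
Each bag holds 3 vertices, so the decomposition has width 2, which upper-bounds the treewidth. Since 2–1–0–5–2 is a cycle in G, G is not acyclic. Forests are exactly the graphs of treewidth ≤ 1, so tw(G) ≥ 2. Hence tw(G) = 2 exactly.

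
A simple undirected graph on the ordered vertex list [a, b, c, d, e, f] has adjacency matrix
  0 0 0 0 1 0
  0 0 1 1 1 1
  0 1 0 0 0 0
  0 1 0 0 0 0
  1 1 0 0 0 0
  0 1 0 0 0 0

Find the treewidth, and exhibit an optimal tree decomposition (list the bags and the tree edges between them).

Treewidth 1.
Bags: B1 = {b, c}  B2 = {b, f}  B3 = {b, e}  B4 = {a, e}  B5 = {b, d}
Tree: B1–B2, B2–B3, B3–B4, B2–B5

The largest bag has 2 vertices, giving width 1; this decomposition certifies tw(G) ≤ 1. G has an edge, so its treewidth is at least 1. Hence tw(G) = 1 exactly.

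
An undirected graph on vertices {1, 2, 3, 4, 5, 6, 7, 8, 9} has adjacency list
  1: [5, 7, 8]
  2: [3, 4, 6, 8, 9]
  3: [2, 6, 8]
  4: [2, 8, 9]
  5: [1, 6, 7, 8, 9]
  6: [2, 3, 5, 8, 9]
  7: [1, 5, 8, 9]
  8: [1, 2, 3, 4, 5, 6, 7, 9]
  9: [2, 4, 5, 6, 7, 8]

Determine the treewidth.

A width-3 tree decomposition is:
Bags: B1 = {5, 6, 8, 9}  B2 = {2, 6, 8, 9}  B3 = {5, 7, 8, 9}  B4 = {2, 4, 8, 9}  B5 = {2, 3, 6, 8}  B6 = {1, 5, 7, 8}
Tree: B1–B2, B1–B3, B2–B4, B2–B5, B3–B6
Each bag holds 4 vertices, so the decomposition has width 3, which upper-bounds the treewidth. On the other hand G contains the 4-clique {1, 5, 7, 8}. A clique must lie in a single bag of any decomposition, so no decomposition can have width below 3. The upper and lower bounds meet at 3, so that is the treewidth.

3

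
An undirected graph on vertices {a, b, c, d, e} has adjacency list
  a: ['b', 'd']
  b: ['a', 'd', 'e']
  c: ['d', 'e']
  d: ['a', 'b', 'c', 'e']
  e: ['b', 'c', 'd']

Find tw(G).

A width-2 tree decomposition is:
Bags: B1 = {b, d, e}  B2 = {a, b, d}  B3 = {c, d, e}
Tree: B1–B2, B1–B3
Each bag holds 3 vertices, so the decomposition has width 2, which upper-bounds the treewidth. On the other hand G contains the 3-clique {c, d, e}. A clique must lie in a single bag of any decomposition, so no decomposition can have width below 2. Hence tw(G) = 2 exactly.

2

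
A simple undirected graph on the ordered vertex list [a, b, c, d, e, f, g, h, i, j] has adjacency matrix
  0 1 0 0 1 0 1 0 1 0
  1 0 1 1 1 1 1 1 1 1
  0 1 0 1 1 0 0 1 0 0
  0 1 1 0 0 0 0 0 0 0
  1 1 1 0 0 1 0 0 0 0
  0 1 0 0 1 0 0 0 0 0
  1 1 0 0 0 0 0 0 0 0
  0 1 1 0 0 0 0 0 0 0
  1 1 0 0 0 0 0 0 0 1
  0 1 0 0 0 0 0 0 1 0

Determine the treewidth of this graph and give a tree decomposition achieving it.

The largest bag has 3 vertices, giving width 2; this decomposition certifies tw(G) ≤ 2. Conversely, {b, e, f} is a clique of size 3, and the vertices of any clique must share a bag in every tree decomposition; so some bag has ≥ 3 vertices and tw(G) ≥ 2. The upper and lower bounds meet at 2, so that is the treewidth.

Treewidth 2.
One optimal decomposition is:
Bags: B1 = {b, e, f}  B2 = {a, b, e}  B3 = {a, b, g}  B4 = {b, c, e}  B5 = {a, b, i}  B6 = {b, c, d}  B7 = {b, i, j}  B8 = {b, c, h}
Tree: B1–B2, B2–B3, B1–B4, B2–B5, B4–B6, B5–B7, B6–B8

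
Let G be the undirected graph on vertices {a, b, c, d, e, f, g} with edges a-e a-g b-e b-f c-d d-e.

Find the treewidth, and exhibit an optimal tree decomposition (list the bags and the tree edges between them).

Treewidth 1.
One optimal decomposition is:
Bags: B1 = {a, e}  B2 = {d, e}  B3 = {c, d}  B4 = {b, e}  B5 = {b, f}  B6 = {a, g}
Tree: B1–B2, B2–B3, B1–B4, B4–B5, B1–B6

Each bag holds 2 vertices, so the decomposition has width 1, which upper-bounds the treewidth. Any graph with an edge has treewidth ≥ 1, and G has the edge a–e. Therefore the treewidth is 1.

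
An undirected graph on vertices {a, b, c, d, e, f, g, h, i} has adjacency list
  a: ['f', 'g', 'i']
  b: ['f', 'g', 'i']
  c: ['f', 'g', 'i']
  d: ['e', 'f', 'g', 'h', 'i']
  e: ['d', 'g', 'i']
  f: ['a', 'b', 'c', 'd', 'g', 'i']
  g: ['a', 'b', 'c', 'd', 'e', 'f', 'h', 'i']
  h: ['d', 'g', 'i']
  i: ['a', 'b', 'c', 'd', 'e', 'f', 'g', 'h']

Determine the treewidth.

3

A width-3 tree decomposition is:
Bags: B1 = {c, f, g, i}  B2 = {d, f, g, i}  B3 = {d, g, h, i}  B4 = {d, e, g, i}  B5 = {b, f, g, i}  B6 = {a, f, g, i}
Tree: B1–B2, B2–B3, B2–B4, B1–B5, B1–B6
Every bag has size at most 4, so the width is 4 − 1 = 3 and tw(G) ≤ 3. Conversely, {d, e, g, i} is a clique of size 4, and the vertices of any clique must share a bag in every tree decomposition; so some bag has ≥ 4 vertices and tw(G) ≥ 3. Hence tw(G) = 3 exactly.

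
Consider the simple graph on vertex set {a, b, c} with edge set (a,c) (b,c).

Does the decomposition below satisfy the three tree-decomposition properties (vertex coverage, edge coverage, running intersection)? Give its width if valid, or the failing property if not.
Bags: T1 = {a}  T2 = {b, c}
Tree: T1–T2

A tree decomposition must satisfy three properties: every vertex lies in some bag; for every edge, both endpoints lie together in some bag; and for every vertex, the bags containing it form a connected subtree. Here edge (c,a) lies in no bag, so the decomposition is invalid.

No — edge (c,a) lies in no bag.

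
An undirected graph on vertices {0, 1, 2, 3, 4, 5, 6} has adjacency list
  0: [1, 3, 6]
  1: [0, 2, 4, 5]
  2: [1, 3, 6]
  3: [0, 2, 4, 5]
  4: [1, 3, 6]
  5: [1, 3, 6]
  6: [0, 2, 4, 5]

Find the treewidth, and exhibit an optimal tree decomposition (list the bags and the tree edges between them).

Each bag holds 4 vertices, so the decomposition has width 3, which upper-bounds the treewidth. For the lower bound: the 4 vertex sets {3,4}, {1,5}, {6}, {0} are disjoint, each induces a connected subgraph, and every pair is joined by at least one edge of G. Contracting each set to a single vertex therefore yields K_{4} as a minor, and since treewidth is minor-monotone, tw(G) ≥ tw(K_{4}) = 3. Hence tw(G) = 3 exactly.

Treewidth 3.
One such decomposition:
Bags: B1 = {1, 3, 4, 6}  B2 = {1, 3, 5, 6}  B3 = {0, 1, 3, 6}  B4 = {1, 2, 3, 6}
Tree: B1–B2, B2–B3, B3–B4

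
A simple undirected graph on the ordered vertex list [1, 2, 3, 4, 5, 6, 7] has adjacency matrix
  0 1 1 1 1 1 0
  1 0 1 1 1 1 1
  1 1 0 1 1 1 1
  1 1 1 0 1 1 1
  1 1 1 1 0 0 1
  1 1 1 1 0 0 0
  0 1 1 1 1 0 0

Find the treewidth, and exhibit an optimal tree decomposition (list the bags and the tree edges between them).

Treewidth 4.
Bags: B1 = {2, 3, 4, 5, 7}  B2 = {1, 2, 3, 4, 5}  B3 = {1, 2, 3, 4, 6}
Tree: B1–B2, B2–B3

Each bag holds 5 vertices, so the decomposition has width 4, which upper-bounds the treewidth. On the other hand G contains the 5-clique {1, 2, 3, 4, 5}. A clique must lie in a single bag of any decomposition, so no decomposition can have width below 4. Hence tw(G) = 4 exactly.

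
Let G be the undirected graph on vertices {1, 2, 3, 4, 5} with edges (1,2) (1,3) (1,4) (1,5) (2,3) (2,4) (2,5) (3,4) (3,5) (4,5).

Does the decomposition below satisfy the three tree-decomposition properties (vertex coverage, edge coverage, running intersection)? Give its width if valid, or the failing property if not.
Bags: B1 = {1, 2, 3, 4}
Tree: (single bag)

A tree decomposition must satisfy three properties: every vertex lies in some bag; for every edge, both endpoints lie together in some bag; and for every vertex, the bags containing it form a connected subtree. Here vertex 5 appears in no bag, so the decomposition is invalid.

No — vertex 5 appears in no bag.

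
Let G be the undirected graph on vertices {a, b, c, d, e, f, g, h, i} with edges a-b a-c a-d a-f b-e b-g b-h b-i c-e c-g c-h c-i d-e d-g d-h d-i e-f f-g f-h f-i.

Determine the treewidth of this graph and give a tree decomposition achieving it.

Every bag has size at most 5, so the width is 5 − 1 = 4 and tw(G) ≤ 4. For the lower bound: the 5 vertex sets {d,e}, {c,g}, {f,h}, {b}, {a} are disjoint, each induces a connected subgraph, and every pair is joined by at least one edge of G. Contracting each set to a single vertex therefore yields K_{5} as a minor, and since treewidth is minor-monotone, tw(G) ≥ tw(K_{5}) = 4. The upper and lower bounds meet at 4, so that is the treewidth.

Treewidth 4.
Bags: B1 = {b, c, d, e, f}  B2 = {b, c, d, f, g}  B3 = {b, c, d, f, h}  B4 = {a, b, c, d, f}  B5 = {b, c, d, f, i}
Tree: B1–B2, B2–B3, B3–B4, B4–B5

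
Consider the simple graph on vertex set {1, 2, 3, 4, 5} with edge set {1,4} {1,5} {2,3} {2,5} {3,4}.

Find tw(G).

2

A width-2 tree decomposition is:
Bags: B1 = {2, 3, 4}  B2 = {2, 4, 5}  B3 = {1, 4, 5}
Tree: B1–B2, B2–B3
Each bag holds 3 vertices, so the decomposition has width 2, which upper-bounds the treewidth. For the lower bound, G contains the cycle 4–3–2–5–1–4, so G is not a forest; only forests have treewidth ≤ 1, hence tw(G) ≥ 2. Hence tw(G) = 2 exactly.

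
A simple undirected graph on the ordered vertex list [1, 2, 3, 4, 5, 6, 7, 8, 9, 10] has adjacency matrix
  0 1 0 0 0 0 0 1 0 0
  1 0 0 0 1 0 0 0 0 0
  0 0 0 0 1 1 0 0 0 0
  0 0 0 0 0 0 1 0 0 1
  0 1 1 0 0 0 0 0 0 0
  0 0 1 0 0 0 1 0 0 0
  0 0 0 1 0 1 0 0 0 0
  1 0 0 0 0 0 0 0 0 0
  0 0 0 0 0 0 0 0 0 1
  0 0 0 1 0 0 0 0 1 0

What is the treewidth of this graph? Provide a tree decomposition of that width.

The largest bag has 2 vertices, giving width 1; this decomposition certifies tw(G) ≤ 1. Since G has at least one edge (e.g. 8–1), it is not an edgeless graph, so tw(G) ≥ 1. The upper and lower bounds meet at 1, so that is the treewidth.

Treewidth 1.
One such decomposition:
Bags: B1 = {1, 8}  B2 = {1, 2}  B3 = {2, 5}  B4 = {3, 5}  B5 = {3, 6}  B6 = {6, 7}  B7 = {4, 7}  B8 = {4, 10}  B9 = {9, 10}
Tree: B1–B2, B2–B3, B3–B4, B4–B5, B5–B6, B6–B7, B7–B8, B8–B9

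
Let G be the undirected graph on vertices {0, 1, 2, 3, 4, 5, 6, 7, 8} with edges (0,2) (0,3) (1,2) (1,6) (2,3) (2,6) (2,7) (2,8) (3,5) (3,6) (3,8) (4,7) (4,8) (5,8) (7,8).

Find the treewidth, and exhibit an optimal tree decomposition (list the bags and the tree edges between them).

Treewidth 2.
One such decomposition:
Bags: B1 = {1, 2, 6}  B2 = {2, 3, 6}  B3 = {2, 3, 8}  B4 = {3, 5, 8}  B5 = {2, 7, 8}  B6 = {4, 7, 8}  B7 = {0, 2, 3}
Tree: B1–B2, B2–B3, B3–B4, B3–B5, B5–B6, B3–B7

Each bag holds 3 vertices, so the decomposition has width 2, which upper-bounds the treewidth. For the lower bound, the 3 vertices {1, 2, 6} are pairwise adjacent, and any tree decomposition puts a clique entirely inside one bag — forcing width ≥ 2. Therefore the treewidth is 2.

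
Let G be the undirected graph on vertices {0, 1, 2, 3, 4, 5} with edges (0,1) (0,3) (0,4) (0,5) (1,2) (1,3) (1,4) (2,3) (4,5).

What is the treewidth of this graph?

A width-2 tree decomposition is:
Bags: B1 = {0, 1, 3}  B2 = {0, 1, 4}  B3 = {1, 2, 3}  B4 = {0, 4, 5}
Tree: B1–B2, B1–B3, B2–B4
Every bag has size at most 3, so the width is 3 − 1 = 2 and tw(G) ≤ 2. Conversely, {0, 1, 3} is a clique of size 3, and the vertices of any clique must share a bag in every tree decomposition; so some bag has ≥ 3 vertices and tw(G) ≥ 2. The upper and lower bounds meet at 2, so that is the treewidth.

2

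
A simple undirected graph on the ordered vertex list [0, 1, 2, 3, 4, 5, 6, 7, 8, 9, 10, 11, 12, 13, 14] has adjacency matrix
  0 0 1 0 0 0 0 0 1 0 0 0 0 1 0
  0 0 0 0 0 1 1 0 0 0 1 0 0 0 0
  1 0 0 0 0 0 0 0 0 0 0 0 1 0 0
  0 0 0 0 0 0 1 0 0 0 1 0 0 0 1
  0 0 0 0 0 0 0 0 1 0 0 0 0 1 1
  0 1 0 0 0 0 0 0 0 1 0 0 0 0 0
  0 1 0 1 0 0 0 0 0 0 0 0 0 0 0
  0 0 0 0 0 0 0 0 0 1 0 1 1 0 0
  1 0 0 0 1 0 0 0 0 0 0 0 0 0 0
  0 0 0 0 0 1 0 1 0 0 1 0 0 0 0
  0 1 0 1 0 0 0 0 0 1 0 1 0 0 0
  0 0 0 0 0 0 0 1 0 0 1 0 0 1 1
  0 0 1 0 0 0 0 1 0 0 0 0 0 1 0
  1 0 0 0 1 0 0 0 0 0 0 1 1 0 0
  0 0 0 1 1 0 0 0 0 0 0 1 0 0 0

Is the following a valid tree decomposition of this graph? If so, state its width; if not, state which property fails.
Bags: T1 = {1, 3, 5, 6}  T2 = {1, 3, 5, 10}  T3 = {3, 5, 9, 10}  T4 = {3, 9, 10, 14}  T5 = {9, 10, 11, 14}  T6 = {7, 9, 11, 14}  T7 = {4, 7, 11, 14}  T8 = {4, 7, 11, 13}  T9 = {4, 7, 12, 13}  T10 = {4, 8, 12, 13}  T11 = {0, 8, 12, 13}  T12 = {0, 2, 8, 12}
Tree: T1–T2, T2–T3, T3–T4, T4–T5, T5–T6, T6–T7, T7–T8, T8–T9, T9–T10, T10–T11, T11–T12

Yes; width 3.

Every vertex of G appears in some bag (union = {0, 1, 2, 3, 4, 5, 6, 7, 8, 9, 10, 11, 12, 13, 14}); every edge is covered by a bag; and for each vertex v the set of bags containing v is connected in the bag tree. The decomposition is therefore valid. The largest bag has 4 vertices, so the width is 3.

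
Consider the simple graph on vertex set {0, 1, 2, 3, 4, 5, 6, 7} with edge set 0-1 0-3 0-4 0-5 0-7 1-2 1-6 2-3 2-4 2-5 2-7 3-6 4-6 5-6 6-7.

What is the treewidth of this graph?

3

A width-3 tree decomposition is:
Bags: B1 = {0, 1, 2, 6}  B2 = {0, 2, 3, 6}  B3 = {0, 2, 4, 6}  B4 = {0, 2, 6, 7}  B5 = {0, 2, 5, 6}
Tree: B1–B2, B2–B3, B3–B4, B4–B5
Every bag has size at most 4, so the width is 4 − 1 = 3 and tw(G) ≤ 3. For the lower bound: the 4 vertex sets {1,2}, {3,6}, {0}, {4} are disjoint, each induces a connected subgraph, and every pair is joined by at least one edge of G. Contracting each set to a single vertex therefore yields K_{4} as a minor, and since treewidth is minor-monotone, tw(G) ≥ tw(K_{4}) = 3. Hence tw(G) = 3 exactly.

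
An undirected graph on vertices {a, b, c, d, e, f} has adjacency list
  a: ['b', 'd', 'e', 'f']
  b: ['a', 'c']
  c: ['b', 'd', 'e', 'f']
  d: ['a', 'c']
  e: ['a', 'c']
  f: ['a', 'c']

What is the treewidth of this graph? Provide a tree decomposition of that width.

Treewidth 2.
One optimal decomposition is:
Bags: B1 = {a, c, f}  B2 = {a, c, d}  B3 = {a, b, c}  B4 = {a, c, e}
Tree: B1–B2, B2–B3, B3–B4

The largest bag has 3 vertices, giving width 2; this decomposition certifies tw(G) ≤ 2. The edges f–c–d–a–f form a cycle, so G is not a tree and its treewidth is at least 2. The upper and lower bounds meet at 2, so that is the treewidth.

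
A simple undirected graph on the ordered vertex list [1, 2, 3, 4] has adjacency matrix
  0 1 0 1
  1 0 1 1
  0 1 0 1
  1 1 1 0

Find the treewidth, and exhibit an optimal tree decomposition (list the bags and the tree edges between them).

Treewidth 2.
One such decomposition:
Bags: B1 = {1, 2, 4}  B2 = {2, 3, 4}
Tree: B1–B2

The largest bag has 3 vertices, giving width 2; this decomposition certifies tw(G) ≤ 2. Conversely, {1, 2, 4} is a clique of size 3, and the vertices of any clique must share a bag in every tree decomposition; so some bag has ≥ 3 vertices and tw(G) ≥ 2. Therefore the treewidth is 2.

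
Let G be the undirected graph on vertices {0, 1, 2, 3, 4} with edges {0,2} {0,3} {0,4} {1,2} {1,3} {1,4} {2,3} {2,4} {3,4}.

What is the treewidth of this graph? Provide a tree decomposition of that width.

Treewidth 3.
Bags: B1 = {0, 2, 3, 4}  B2 = {1, 2, 3, 4}
Tree: B1–B2

The largest bag has 4 vertices, giving width 3; this decomposition certifies tw(G) ≤ 3. For the lower bound, the 4 vertices {0, 2, 3, 4} are pairwise adjacent, and any tree decomposition puts a clique entirely inside one bag — forcing width ≥ 3. Hence tw(G) = 3 exactly.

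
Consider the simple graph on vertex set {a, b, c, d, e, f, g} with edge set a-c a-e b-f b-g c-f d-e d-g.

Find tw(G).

2

A width-2 tree decomposition is:
Bags: B1 = {b, c, f}  B2 = {b, c, g}  B3 = {c, d, g}  B4 = {c, d, e}  B5 = {a, c, e}
Tree: B1–B2, B2–B3, B3–B4, B4–B5
Every bag has size at most 3, so the width is 3 − 1 = 2 and tw(G) ≤ 2. The edges c–f–b–g–d–e–a–c form a cycle, so G is not a tree and its treewidth is at least 2. Combining the bounds, tw(G) = 2.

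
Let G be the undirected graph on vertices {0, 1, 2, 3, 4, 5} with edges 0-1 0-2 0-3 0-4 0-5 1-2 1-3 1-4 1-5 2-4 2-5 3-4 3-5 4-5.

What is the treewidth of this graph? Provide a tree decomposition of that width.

Treewidth 4.
Bags: B1 = {0, 1, 2, 4, 5}  B2 = {0, 1, 3, 4, 5}
Tree: B1–B2

The largest bag has 5 vertices, giving width 4; this decomposition certifies tw(G) ≤ 4. Conversely, {0, 1, 2, 4, 5} is a clique of size 5, and the vertices of any clique must share a bag in every tree decomposition; so some bag has ≥ 5 vertices and tw(G) ≥ 4. Combining the bounds, tw(G) = 4.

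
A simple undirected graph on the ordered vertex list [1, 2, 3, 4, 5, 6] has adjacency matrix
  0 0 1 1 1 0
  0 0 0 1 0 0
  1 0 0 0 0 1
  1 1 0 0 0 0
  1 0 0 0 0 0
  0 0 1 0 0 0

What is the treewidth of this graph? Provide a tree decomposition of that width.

Treewidth 1.
One optimal decomposition is:
Bags: B1 = {1, 5}  B2 = {1, 4}  B3 = {1, 3}  B4 = {3, 6}  B5 = {2, 4}
Tree: B1–B2, B2–B3, B3–B4, B2–B5

The largest bag has 2 vertices, giving width 1; this decomposition certifies tw(G) ≤ 1. G has an edge, so its treewidth is at least 1. Therefore the treewidth is 1.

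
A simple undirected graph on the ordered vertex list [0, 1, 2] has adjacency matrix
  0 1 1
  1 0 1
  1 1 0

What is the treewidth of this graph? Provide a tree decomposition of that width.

Treewidth 2.
One such decomposition:
Bags: B1 = {0, 1, 2}
Tree: (single bag)

A single bag containing all 3 vertices is trivially a valid decomposition of width 2. On the other hand G contains the 3-clique {0, 1, 2}. A clique must lie in a single bag of any decomposition, so no decomposition can have width below 2. Hence tw(G) = 2 exactly.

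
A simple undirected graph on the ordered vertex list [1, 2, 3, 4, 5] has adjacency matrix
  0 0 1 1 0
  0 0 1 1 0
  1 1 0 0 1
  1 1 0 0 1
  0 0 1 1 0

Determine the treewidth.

A width-2 tree decomposition is:
Bags: B1 = {3, 4, 5}  B2 = {2, 3, 4}  B3 = {1, 3, 4}
Tree: B1–B2, B2–B3
Each bag holds 3 vertices, so the decomposition has width 2, which upper-bounds the treewidth. Since 5–3–2–4–5 is a cycle in G, G is not acyclic. Forests are exactly the graphs of treewidth ≤ 1, so tw(G) ≥ 2. Therefore the treewidth is 2.

2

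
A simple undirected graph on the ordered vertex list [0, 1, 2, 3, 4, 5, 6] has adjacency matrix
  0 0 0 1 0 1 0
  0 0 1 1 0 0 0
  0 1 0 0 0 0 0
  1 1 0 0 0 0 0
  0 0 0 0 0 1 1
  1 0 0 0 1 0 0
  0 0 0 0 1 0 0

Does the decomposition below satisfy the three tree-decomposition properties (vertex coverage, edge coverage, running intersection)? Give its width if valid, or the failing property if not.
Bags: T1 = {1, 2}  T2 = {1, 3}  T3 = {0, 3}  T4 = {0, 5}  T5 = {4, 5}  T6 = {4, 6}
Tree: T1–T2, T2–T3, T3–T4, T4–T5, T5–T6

Yes; width 1.

Every vertex of G appears in some bag (union = {0, 1, 2, 3, 4, 5, 6}); every edge is covered by a bag; and for each vertex v the set of bags containing v is connected in the bag tree. The decomposition is therefore valid. The largest bag has 2 vertices, so the width is 1.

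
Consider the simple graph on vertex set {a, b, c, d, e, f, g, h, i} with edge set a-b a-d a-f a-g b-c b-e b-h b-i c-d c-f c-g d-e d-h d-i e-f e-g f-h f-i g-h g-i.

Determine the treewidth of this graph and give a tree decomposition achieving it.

Treewidth 4.
Bags: B1 = {a, b, d, f, g}  B2 = {b, d, f, g, h}  B3 = {b, d, e, f, g}  B4 = {b, d, f, g, i}  B5 = {b, c, d, f, g}
Tree: B1–B2, B2–B3, B3–B4, B4–B5

Each bag holds 5 vertices, so the decomposition has width 4, which upper-bounds the treewidth. For the lower bound: the 5 vertex sets {a,d}, {b,h}, {e,f}, {g}, {i} are disjoint, each induces a connected subgraph, and every pair is joined by at least one edge of G. Contracting each set to a single vertex therefore yields K_{5} as a minor, and since treewidth is minor-monotone, tw(G) ≥ tw(K_{5}) = 4. Therefore the treewidth is 4.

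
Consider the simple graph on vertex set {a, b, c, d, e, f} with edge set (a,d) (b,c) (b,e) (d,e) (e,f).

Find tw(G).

1

A width-1 tree decomposition is:
Bags: B1 = {b, e}  B2 = {d, e}  B3 = {a, d}  B4 = {b, c}  B5 = {e, f}
Tree: B1–B2, B2–B3, B1–B4, B2–B5
The largest bag has 2 vertices, giving width 1; this decomposition certifies tw(G) ≤ 1. Since G has at least one edge (e.g. b–e), it is not an edgeless graph, so tw(G) ≥ 1. Combining the bounds, tw(G) = 1.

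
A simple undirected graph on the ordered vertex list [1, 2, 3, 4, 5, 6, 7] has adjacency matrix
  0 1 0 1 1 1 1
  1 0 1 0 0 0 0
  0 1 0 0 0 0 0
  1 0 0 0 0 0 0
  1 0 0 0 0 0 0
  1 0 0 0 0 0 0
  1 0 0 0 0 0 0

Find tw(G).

A width-1 tree decomposition is:
Bags: B1 = {1, 6}  B2 = {1, 4}  B3 = {1, 2}  B4 = {2, 3}  B5 = {1, 7}  B6 = {1, 5}
Tree: B1–B2, B2–B3, B3–B4, B1–B5, B5–B6
Each bag holds 2 vertices, so the decomposition has width 1, which upper-bounds the treewidth. Any graph with an edge has treewidth ≥ 1, and G has the edge 6–1. Combining the bounds, tw(G) = 1.

1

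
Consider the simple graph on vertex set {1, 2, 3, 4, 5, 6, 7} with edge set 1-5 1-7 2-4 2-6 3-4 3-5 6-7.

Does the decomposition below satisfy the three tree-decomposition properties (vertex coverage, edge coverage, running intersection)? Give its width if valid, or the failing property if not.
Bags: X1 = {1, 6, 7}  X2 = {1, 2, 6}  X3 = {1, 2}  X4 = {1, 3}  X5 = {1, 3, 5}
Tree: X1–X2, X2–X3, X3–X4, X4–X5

No — vertex 4 appears in no bag.

A tree decomposition must satisfy three properties: every vertex lies in some bag; for every edge, both endpoints lie together in some bag; and for every vertex, the bags containing it form a connected subtree. Here vertex 4 appears in no bag, so the decomposition is invalid.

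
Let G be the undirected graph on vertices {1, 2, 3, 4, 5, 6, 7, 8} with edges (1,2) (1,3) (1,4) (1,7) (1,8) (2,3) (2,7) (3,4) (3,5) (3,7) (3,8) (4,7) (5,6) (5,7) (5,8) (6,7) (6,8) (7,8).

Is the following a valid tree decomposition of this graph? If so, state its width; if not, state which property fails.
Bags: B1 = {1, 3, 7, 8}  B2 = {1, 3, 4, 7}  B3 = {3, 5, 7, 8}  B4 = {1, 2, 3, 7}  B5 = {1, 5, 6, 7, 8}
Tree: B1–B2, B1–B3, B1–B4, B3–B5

A tree decomposition must satisfy three properties: every vertex lies in some bag; for every edge, both endpoints lie together in some bag; and for every vertex, the bags containing it form a connected subtree. Here bags containing vertex 1 are not connected in the tree, so the decomposition is invalid.

No — bags containing vertex 1 are not connected in the tree.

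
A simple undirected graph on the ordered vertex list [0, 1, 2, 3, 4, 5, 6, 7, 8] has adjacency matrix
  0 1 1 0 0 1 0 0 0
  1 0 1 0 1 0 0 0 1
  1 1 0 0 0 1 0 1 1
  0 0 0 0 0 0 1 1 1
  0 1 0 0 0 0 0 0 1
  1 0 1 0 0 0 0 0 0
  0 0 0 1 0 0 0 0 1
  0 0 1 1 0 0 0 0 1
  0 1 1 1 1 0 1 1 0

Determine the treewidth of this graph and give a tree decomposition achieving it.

Treewidth 2.
One optimal decomposition is:
Bags: B1 = {2, 7, 8}  B2 = {1, 2, 8}  B3 = {3, 7, 8}  B4 = {3, 6, 8}  B5 = {0, 1, 2}  B6 = {0, 2, 5}  B7 = {1, 4, 8}
Tree: B1–B2, B1–B3, B3–B4, B2–B5, B5–B6, B2–B7

Every bag has size at most 3, so the width is 3 − 1 = 2 and tw(G) ≤ 2. On the other hand G contains the 3-clique {0, 1, 2}. A clique must lie in a single bag of any decomposition, so no decomposition can have width below 2. Hence tw(G) = 2 exactly.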